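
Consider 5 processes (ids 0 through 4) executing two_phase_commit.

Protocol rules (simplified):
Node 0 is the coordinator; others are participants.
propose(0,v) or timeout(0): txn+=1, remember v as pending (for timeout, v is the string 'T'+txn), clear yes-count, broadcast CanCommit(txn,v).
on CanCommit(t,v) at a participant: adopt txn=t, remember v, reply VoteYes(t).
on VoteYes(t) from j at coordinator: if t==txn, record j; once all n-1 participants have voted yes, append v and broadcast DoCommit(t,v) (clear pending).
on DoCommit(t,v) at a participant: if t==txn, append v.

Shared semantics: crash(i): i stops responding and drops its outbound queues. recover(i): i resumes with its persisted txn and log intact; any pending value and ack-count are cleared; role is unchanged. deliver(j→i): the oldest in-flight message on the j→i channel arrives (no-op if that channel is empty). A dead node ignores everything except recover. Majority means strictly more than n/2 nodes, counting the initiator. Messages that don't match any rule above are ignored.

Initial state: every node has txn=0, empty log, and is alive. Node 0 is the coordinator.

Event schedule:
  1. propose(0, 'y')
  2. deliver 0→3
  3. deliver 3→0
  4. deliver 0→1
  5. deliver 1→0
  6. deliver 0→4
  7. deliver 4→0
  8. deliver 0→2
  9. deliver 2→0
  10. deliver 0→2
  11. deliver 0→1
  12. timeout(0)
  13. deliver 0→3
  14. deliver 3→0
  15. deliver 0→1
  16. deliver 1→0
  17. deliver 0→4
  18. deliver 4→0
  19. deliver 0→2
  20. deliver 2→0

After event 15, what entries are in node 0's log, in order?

y

step 1 propose(0,'y'): 0={coor,t=1,log=-}
step 2 deliver 0→3: 3={part,t=1,log=-}
step 3 deliver 3→0: —
step 4 deliver 0→1: 1={part,t=1,log=-}
step 5 deliver 1→0: —
step 6 deliver 0→4: 4={part,t=1,log=-}
step 7 deliver 4→0: —
step 8 deliver 0→2: 2={part,t=1,log=-}
step 9 deliver 2→0: 0={coor,t=1,log=y}
step 10 deliver 0→2: 2={part,t=1,log=y}
step 11 deliver 0→1: 1={part,t=1,log=y}
step 12 timeout(0): 0={coor,t=2,log=y}
step 13 deliver 0→3: 3={part,t=1,log=y}
step 14 deliver 3→0: —
step 15 deliver 0→1: 1={part,t=2,log=y}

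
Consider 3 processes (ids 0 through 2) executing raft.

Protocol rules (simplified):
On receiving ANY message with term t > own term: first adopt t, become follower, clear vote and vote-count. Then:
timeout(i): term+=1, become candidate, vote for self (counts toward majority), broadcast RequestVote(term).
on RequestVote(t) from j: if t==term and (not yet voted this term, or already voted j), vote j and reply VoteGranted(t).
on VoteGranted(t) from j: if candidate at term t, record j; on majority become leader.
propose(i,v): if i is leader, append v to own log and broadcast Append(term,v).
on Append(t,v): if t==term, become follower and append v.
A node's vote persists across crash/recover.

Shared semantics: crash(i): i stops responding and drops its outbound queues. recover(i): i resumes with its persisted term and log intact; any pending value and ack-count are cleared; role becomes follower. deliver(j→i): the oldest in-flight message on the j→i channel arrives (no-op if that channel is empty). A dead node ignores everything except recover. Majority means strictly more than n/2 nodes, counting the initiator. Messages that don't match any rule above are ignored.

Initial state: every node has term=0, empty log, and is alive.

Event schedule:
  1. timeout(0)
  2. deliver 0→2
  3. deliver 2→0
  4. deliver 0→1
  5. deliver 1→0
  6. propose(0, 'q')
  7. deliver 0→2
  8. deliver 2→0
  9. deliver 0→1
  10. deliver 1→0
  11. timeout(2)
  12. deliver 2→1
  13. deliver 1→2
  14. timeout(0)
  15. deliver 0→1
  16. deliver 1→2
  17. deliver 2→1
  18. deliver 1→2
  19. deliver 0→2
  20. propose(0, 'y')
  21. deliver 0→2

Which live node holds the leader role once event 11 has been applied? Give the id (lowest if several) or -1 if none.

[1] timeout(0) → N0(cand t1 [-])
[2] deliver 0→2 → N2(foll t1 [-])
[3] deliver 2→0 → N0(lead t1 [-])
[4] deliver 0→1 → N1(foll t1 [-])
[5] deliver 1→0 → ∅
[6] propose(0,'q') → N0(lead t1 [q])
[7] deliver 0→2 → N2(foll t1 [q])
[8] deliver 2→0 → ∅
[9] deliver 0→1 → N1(foll t1 [q])
[10] deliver 1→0 → ∅
[11] timeout(2) → N2(cand t2 [q])

0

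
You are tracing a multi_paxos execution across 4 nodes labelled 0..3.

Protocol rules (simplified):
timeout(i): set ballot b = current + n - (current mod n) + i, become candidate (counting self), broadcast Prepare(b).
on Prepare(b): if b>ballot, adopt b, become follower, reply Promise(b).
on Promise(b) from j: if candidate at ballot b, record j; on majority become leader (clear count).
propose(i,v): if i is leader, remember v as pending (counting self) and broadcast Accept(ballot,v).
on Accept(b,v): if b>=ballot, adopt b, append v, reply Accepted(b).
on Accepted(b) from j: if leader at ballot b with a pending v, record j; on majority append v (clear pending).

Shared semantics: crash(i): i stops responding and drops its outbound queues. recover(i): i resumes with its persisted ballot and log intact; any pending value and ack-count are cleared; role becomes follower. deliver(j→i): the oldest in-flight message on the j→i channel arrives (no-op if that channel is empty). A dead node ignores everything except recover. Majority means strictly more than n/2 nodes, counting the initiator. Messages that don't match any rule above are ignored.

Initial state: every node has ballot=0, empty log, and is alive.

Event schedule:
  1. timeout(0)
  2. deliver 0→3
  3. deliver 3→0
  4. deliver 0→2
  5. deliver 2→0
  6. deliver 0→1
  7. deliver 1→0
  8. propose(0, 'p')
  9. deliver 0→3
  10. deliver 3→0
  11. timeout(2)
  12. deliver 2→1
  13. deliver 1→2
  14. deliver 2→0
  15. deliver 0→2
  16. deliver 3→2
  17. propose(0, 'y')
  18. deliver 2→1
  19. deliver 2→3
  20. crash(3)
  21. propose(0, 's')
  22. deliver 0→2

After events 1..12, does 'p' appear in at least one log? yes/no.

1. timeout(0):  <0:cand b4 ->
2. deliver 0→3:  <3:foll b4 ->
3. deliver 3→0:  nop
4. deliver 0→2:  <2:foll b4 ->
5. deliver 2→0:  <0:lead b4 ->
6. deliver 0→1:  <1:foll b4 ->
7. deliver 1→0:  nop
8. propose(0,'p'):  nop
9. deliver 0→3:  <3:foll b4 p>
10. deliver 3→0:  nop
11. timeout(2):  <2:cand b10 ->
12. deliver 2→1:  <1:foll b10 ->

yes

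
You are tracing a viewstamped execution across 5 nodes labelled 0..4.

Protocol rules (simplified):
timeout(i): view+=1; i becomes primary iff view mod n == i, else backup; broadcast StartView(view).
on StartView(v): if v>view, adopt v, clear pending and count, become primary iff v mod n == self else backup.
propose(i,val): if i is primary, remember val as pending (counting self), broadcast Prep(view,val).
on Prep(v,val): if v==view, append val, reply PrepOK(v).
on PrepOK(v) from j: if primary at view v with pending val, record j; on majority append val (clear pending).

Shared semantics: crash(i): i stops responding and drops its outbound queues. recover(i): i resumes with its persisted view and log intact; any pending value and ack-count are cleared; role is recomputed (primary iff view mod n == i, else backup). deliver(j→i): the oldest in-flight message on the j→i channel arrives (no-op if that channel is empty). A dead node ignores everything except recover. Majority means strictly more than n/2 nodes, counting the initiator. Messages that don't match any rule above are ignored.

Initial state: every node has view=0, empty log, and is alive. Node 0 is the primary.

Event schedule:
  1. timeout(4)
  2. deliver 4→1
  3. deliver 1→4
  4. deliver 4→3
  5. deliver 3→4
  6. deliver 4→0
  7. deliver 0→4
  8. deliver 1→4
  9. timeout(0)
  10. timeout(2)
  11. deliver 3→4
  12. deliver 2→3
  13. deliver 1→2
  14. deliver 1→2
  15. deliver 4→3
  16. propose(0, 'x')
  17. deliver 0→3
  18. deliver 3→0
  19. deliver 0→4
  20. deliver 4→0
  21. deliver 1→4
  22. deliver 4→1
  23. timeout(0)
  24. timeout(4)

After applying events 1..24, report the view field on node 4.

3

e1 timeout(4): 4[back,v=1,-]
e2 deliver 4→1: 1[prim,v=1,-]
e3 deliver 1→4: ·
e4 deliver 4→3: 3[back,v=1,-]
e5 deliver 3→4: ·
e6 deliver 4→0: 0[back,v=1,-]
e7 deliver 0→4: ·
e8 deliver 1→4: ·
e9 timeout(0): 0[back,v=2,-]
e10 timeout(2): 2[back,v=1,-]
e11 deliver 3→4: ·
e12 deliver 2→3: ·
e13 deliver 1→2: ·
e14 deliver 1→2: ·
e15 deliver 4→3: ·
e16 propose(0,'x'): ·
e17 deliver 0→3: 3[back,v=2,-]
e18 deliver 3→0: ·
e19 deliver 0→4: 4[back,v=2,-]
e20 deliver 4→0: ·
e21 deliver 1→4: ·
e22 deliver 4→1: ·
e23 timeout(0): 0[back,v=3,-]
e24 timeout(4): 4[back,v=3,-]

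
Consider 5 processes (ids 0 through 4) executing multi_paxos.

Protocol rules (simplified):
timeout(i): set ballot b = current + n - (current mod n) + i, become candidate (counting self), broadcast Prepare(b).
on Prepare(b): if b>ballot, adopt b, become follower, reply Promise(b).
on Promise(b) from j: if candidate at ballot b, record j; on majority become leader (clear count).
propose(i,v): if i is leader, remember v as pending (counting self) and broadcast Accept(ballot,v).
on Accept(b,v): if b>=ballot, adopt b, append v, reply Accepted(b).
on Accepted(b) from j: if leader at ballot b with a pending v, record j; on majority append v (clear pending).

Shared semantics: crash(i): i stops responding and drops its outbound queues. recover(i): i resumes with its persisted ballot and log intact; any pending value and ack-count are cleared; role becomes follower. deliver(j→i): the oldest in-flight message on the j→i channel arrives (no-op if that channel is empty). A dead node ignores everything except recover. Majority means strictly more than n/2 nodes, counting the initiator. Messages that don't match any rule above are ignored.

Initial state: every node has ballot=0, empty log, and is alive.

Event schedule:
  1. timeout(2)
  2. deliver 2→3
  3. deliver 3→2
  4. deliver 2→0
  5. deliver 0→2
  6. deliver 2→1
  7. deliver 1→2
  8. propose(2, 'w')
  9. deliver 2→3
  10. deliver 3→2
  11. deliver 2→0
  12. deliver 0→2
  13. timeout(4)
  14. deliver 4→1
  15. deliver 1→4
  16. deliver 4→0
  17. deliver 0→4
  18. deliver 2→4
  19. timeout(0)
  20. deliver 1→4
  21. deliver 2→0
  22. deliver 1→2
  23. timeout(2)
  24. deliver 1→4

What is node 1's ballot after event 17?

after 1 — timeout(2): n2:cand/b7/[-]
after 2 — deliver 2→3: n3:foll/b7/[-]
after 3 — deliver 3→2: ·
after 4 — deliver 2→0: n0:foll/b7/[-]
after 5 — deliver 0→2: n2:lead/b7/[-]
after 6 — deliver 2→1: n1:foll/b7/[-]
after 7 — deliver 1→2: ·
after 8 — propose(2,'w'): ·
after 9 — deliver 2→3: n3:foll/b7/[w]
after 10 — deliver 3→2: ·
after 11 — deliver 2→0: n0:foll/b7/[w]
after 12 — deliver 0→2: n2:lead/b7/[w]
after 13 — timeout(4): n4:cand/b9/[-]
after 14 — deliver 4→1: n1:foll/b9/[-]
after 15 — deliver 1→4: ·
after 16 — deliver 4→0: n0:foll/b9/[w]
after 17 — deliver 0→4: n4:lead/b9/[-]

9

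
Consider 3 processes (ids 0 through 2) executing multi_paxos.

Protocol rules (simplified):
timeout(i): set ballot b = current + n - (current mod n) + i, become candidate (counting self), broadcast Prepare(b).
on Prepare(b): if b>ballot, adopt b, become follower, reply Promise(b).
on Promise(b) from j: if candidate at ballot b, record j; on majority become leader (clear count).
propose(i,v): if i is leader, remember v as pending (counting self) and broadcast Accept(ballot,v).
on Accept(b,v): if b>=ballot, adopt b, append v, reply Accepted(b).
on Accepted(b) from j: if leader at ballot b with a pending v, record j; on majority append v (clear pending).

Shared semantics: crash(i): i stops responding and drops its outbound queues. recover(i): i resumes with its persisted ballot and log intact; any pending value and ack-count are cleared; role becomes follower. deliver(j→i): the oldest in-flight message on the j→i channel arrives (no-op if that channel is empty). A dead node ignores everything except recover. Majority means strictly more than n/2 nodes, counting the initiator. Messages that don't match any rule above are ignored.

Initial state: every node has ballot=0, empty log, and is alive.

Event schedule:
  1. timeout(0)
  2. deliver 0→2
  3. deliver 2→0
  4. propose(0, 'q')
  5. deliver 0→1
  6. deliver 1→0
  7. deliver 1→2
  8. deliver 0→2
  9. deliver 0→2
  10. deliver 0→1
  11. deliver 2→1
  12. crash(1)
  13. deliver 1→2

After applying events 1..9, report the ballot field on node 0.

3

1. timeout(0):  <0:cand b3 ->
2. deliver 0→2:  <2:foll b3 ->
3. deliver 2→0:  <0:lead b3 ->
4. propose(0,'q'):  nop
5. deliver 0→1:  <1:foll b3 ->
6. deliver 1→0:  nop
7. deliver 1→2:  nop
8. deliver 0→2:  <2:foll b3 q>
9. deliver 0→2:  nop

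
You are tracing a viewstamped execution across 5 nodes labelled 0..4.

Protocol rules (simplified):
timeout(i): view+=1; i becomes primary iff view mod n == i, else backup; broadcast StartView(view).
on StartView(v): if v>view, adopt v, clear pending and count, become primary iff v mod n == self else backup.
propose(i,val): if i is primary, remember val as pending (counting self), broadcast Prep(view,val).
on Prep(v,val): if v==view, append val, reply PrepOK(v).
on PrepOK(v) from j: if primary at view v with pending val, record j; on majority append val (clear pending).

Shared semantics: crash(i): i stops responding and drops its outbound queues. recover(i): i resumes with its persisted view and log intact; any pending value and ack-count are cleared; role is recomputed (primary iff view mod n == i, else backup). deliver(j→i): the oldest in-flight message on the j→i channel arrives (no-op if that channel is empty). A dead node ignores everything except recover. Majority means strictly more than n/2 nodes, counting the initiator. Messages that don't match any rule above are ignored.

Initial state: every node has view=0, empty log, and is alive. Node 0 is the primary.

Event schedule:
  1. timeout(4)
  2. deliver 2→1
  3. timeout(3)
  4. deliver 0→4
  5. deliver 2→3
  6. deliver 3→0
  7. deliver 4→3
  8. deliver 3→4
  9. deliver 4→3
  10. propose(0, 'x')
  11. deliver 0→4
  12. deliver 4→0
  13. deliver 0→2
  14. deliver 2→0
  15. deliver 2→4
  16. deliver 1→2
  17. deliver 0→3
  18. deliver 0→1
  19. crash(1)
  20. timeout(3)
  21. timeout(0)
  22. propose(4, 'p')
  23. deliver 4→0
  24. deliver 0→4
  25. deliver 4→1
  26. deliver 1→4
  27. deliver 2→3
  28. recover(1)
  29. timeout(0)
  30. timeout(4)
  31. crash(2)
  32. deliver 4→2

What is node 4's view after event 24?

step 1 timeout(4): 4={back,v=1,log=-}
step 2 deliver 2→1: —
step 3 timeout(3): 3={back,v=1,log=-}
step 4 deliver 0→4: —
step 5 deliver 2→3: —
step 6 deliver 3→0: 0={back,v=1,log=-}
step 7 deliver 4→3: —
step 8 deliver 3→4: —
step 9 deliver 4→3: —
step 10 propose(0,'x'): —
step 11 deliver 0→4: —
step 12 deliver 4→0: —
step 13 deliver 0→2: —
step 14 deliver 2→0: —
step 15 deliver 2→4: —
step 16 deliver 1→2: —
step 17 deliver 0→3: —
step 18 deliver 0→1: —
step 19 crash(1): 1={✗back,v=0,log=-}
step 20 timeout(3): 3={back,v=2,log=-}
step 21 timeout(0): 0={back,v=2,log=-}
step 22 propose(4,'p'): —
step 23 deliver 4→0: —
step 24 deliver 0→4: 4={back,v=2,log=-}

2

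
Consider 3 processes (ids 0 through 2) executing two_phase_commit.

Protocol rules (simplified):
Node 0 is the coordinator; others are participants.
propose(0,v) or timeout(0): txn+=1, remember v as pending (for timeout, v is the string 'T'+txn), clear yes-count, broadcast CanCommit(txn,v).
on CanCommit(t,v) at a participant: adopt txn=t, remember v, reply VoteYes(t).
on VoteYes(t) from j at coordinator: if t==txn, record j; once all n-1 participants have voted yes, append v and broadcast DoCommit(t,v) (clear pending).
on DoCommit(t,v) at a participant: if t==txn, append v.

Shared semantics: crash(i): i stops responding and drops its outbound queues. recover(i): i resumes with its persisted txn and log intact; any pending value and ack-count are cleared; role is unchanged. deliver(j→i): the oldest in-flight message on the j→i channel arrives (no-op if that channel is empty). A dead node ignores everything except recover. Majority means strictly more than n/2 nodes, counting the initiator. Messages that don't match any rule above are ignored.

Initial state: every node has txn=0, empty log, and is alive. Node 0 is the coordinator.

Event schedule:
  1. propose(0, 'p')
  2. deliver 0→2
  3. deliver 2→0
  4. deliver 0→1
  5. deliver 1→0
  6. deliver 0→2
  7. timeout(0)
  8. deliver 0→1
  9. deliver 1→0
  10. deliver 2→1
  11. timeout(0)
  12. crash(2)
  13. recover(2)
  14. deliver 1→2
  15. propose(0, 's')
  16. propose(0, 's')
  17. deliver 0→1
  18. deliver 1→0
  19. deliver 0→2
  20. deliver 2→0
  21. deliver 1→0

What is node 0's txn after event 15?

4

after 1 — propose(0,'p'): n0:coor/t1/[-]
after 2 — deliver 0→2: n2:part/t1/[-]
after 3 — deliver 2→0: ·
after 4 — deliver 0→1: n1:part/t1/[-]
after 5 — deliver 1→0: n0:coor/t1/[p]
after 6 — deliver 0→2: n2:part/t1/[p]
after 7 — timeout(0): n0:coor/t2/[p]
after 8 — deliver 0→1: n1:part/t1/[p]
after 9 — deliver 1→0: ·
after 10 — deliver 2→1: ·
after 11 — timeout(0): n0:coor/t3/[p]
after 12 — crash(2): n2:✗part/t1/[p]
after 13 — recover(2): n2:part/t1/[p]
after 14 — deliver 1→2: ·
after 15 — propose(0,'s'): n0:coor/t4/[p]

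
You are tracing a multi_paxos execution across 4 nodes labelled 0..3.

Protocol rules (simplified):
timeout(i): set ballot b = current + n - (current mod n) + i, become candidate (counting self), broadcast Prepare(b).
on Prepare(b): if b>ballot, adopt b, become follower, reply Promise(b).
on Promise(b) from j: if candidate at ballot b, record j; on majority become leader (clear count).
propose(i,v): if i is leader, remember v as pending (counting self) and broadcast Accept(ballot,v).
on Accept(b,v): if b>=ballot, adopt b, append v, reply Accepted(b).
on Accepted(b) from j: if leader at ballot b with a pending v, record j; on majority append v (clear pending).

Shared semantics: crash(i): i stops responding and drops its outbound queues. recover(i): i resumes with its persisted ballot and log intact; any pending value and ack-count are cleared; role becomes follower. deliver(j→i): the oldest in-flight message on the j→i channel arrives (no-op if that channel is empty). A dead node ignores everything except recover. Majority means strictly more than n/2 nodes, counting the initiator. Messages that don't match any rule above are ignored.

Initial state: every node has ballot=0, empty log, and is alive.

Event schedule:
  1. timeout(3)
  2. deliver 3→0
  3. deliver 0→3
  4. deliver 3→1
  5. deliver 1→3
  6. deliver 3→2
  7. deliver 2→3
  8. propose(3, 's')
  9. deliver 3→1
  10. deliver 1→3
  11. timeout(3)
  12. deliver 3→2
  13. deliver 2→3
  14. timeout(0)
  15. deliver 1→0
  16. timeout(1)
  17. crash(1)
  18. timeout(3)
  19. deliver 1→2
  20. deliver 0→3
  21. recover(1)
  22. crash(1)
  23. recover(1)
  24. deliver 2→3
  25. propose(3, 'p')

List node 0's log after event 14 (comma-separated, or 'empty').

empty

1. timeout(3):  <3:cand b7 ->
2. deliver 3→0:  <0:foll b7 ->
3. deliver 0→3:  nop
4. deliver 3→1:  <1:foll b7 ->
5. deliver 1→3:  <3:lead b7 ->
6. deliver 3→2:  <2:foll b7 ->
7. deliver 2→3:  nop
8. propose(3,'s'):  nop
9. deliver 3→1:  <1:foll b7 s>
10. deliver 1→3:  nop
11. timeout(3):  <3:cand b11 ->
12. deliver 3→2:  <2:foll b7 s>
13. deliver 2→3:  nop
14. timeout(0):  <0:cand b8 ->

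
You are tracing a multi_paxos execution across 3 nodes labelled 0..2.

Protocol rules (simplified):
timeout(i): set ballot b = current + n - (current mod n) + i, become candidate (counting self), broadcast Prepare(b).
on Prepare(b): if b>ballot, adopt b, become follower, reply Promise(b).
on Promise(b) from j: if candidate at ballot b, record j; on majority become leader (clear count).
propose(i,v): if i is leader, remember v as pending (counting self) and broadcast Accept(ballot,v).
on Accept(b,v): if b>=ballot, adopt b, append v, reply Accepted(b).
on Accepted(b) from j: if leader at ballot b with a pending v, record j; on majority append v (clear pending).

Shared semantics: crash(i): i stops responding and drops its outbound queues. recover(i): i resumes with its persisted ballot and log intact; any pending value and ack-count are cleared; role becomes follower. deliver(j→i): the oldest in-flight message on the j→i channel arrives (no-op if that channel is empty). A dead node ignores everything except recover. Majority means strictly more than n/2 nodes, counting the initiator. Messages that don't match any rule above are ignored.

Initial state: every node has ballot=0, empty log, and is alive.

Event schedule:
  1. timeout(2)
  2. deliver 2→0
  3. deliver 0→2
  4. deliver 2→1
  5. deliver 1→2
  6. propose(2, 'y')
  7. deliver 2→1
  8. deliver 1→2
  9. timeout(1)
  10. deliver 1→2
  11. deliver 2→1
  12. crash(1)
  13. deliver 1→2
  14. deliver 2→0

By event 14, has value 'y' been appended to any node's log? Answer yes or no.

step 1 timeout(2): 2={cand,b=5,log=-}
step 2 deliver 2→0: 0={foll,b=5,log=-}
step 3 deliver 0→2: 2={lead,b=5,log=-}
step 4 deliver 2→1: 1={foll,b=5,log=-}
step 5 deliver 1→2: —
step 6 propose(2,'y'): —
step 7 deliver 2→1: 1={foll,b=5,log=y}
step 8 deliver 1→2: 2={lead,b=5,log=y}
step 9 timeout(1): 1={cand,b=7,log=y}
step 10 deliver 1→2: 2={foll,b=7,log=y}
step 11 deliver 2→1: 1={lead,b=7,log=y}
step 12 crash(1): 1={✗lead,b=7,log=y}
step 13 deliver 1→2: —
step 14 deliver 2→0: 0={foll,b=5,log=y}

yes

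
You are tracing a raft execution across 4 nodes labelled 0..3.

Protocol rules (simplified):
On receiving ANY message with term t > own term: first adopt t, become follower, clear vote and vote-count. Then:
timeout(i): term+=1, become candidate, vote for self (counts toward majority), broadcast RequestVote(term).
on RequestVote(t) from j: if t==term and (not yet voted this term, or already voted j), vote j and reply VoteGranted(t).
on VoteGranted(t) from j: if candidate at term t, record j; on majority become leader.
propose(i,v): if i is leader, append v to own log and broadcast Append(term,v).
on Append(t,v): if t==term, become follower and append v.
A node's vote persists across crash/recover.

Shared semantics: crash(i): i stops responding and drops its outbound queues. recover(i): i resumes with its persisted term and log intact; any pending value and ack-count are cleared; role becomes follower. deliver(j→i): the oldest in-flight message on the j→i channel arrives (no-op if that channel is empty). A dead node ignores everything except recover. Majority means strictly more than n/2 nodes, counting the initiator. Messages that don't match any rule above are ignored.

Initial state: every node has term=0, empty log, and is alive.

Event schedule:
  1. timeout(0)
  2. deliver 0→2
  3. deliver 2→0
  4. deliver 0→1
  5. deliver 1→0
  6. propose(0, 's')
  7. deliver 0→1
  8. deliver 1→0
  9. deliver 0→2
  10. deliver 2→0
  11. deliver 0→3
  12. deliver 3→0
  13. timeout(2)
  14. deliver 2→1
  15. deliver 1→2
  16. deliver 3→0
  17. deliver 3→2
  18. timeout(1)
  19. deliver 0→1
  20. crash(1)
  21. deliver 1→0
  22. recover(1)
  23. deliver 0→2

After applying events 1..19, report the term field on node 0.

1

after 1 — timeout(0): n0:cand/t1/[-]
after 2 — deliver 0→2: n2:foll/t1/[-]
after 3 — deliver 2→0: ·
after 4 — deliver 0→1: n1:foll/t1/[-]
after 5 — deliver 1→0: n0:lead/t1/[-]
after 6 — propose(0,'s'): n0:lead/t1/[s]
after 7 — deliver 0→1: n1:foll/t1/[s]
after 8 — deliver 1→0: ·
after 9 — deliver 0→2: n2:foll/t1/[s]
after 10 — deliver 2→0: ·
after 11 — deliver 0→3: n3:foll/t1/[-]
after 12 — deliver 3→0: ·
after 13 — timeout(2): n2:cand/t2/[s]
after 14 — deliver 2→1: n1:foll/t2/[s]
after 15 — deliver 1→2: ·
after 16 — deliver 3→0: ·
after 17 — deliver 3→2: ·
after 18 — timeout(1): n1:cand/t3/[s]
after 19 — deliver 0→1: ·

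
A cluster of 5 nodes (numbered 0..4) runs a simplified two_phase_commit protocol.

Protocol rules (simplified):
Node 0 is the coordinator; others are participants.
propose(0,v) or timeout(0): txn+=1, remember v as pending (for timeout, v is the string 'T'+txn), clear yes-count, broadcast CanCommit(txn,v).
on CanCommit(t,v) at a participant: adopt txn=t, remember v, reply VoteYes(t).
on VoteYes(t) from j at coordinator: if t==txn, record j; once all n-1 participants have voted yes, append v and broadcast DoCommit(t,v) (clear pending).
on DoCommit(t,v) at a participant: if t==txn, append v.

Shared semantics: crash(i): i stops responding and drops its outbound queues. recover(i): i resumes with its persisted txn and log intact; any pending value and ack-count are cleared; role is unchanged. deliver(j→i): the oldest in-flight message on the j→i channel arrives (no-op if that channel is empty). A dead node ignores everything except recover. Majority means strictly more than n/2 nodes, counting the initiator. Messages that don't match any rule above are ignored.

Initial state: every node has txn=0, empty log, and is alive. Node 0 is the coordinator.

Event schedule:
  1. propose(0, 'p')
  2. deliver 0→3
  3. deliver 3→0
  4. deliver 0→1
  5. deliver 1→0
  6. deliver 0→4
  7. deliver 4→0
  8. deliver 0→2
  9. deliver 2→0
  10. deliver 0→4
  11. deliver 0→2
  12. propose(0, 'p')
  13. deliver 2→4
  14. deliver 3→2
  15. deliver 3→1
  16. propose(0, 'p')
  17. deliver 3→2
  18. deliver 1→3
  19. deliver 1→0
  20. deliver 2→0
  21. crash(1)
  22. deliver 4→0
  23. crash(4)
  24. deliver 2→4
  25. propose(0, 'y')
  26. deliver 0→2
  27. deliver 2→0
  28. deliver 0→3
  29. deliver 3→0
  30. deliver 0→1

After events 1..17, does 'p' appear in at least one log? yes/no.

1. propose(0,'p'):  <0:coor t1 ->
2. deliver 0→3:  <3:part t1 ->
3. deliver 3→0:  nop
4. deliver 0→1:  <1:part t1 ->
5. deliver 1→0:  nop
6. deliver 0→4:  <4:part t1 ->
7. deliver 4→0:  nop
8. deliver 0→2:  <2:part t1 ->
9. deliver 2→0:  <0:coor t1 p>
10. deliver 0→4:  <4:part t1 p>
11. deliver 0→2:  <2:part t1 p>
12. propose(0,'p'):  <0:coor t2 p>
13. deliver 2→4:  nop
14. deliver 3→2:  nop
15. deliver 3→1:  nop
16. propose(0,'p'):  <0:coor t3 p>
17. deliver 3→2:  nop

yes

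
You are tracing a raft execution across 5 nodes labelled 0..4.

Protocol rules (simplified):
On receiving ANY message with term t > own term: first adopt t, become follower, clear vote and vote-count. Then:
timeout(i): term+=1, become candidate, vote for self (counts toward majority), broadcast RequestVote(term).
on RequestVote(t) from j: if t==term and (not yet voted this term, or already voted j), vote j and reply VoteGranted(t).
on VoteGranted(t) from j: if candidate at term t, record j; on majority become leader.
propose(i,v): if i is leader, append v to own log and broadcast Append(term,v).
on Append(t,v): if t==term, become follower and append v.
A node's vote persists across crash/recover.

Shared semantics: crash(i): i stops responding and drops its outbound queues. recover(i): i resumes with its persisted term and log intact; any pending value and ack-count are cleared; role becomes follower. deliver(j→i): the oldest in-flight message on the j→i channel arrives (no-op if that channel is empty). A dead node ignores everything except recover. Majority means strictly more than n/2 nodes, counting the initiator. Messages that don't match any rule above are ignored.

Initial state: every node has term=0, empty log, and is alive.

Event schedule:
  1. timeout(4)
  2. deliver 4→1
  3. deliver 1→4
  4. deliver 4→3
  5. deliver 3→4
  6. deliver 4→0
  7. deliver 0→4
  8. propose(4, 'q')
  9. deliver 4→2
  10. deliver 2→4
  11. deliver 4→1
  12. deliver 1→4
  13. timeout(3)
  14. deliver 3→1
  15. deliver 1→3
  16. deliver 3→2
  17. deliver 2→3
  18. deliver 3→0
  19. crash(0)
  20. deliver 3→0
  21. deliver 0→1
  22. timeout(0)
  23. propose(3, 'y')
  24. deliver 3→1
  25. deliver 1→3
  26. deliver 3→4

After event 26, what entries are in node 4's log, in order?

q

[1] timeout(4) → N4(cand t1 [-])
[2] deliver 4→1 → N1(foll t1 [-])
[3] deliver 1→4 → ∅
[4] deliver 4→3 → N3(foll t1 [-])
[5] deliver 3→4 → N4(lead t1 [-])
[6] deliver 4→0 → N0(foll t1 [-])
[7] deliver 0→4 → ∅
[8] propose(4,'q') → N4(lead t1 [q])
[9] deliver 4→2 → N2(foll t1 [-])
[10] deliver 2→4 → ∅
[11] deliver 4→1 → N1(foll t1 [q])
[12] deliver 1→4 → ∅
[13] timeout(3) → N3(cand t2 [-])
[14] deliver 3→1 → N1(foll t2 [q])
[15] deliver 1→3 → ∅
[16] deliver 3→2 → N2(foll t2 [-])
[17] deliver 2→3 → N3(lead t2 [-])
[18] deliver 3→0 → N0(foll t2 [-])
[19] crash(0) → N0(✗foll t2 [-])
[20] deliver 3→0 → ∅
[21] deliver 0→1 → ∅
[22] timeout(0) → ∅
[23] propose(3,'y') → N3(lead t2 [y])
[24] deliver 3→1 → N1(foll t2 [q,y])
[25] deliver 1→3 → ∅
[26] deliver 3→4 → N4(foll t2 [q])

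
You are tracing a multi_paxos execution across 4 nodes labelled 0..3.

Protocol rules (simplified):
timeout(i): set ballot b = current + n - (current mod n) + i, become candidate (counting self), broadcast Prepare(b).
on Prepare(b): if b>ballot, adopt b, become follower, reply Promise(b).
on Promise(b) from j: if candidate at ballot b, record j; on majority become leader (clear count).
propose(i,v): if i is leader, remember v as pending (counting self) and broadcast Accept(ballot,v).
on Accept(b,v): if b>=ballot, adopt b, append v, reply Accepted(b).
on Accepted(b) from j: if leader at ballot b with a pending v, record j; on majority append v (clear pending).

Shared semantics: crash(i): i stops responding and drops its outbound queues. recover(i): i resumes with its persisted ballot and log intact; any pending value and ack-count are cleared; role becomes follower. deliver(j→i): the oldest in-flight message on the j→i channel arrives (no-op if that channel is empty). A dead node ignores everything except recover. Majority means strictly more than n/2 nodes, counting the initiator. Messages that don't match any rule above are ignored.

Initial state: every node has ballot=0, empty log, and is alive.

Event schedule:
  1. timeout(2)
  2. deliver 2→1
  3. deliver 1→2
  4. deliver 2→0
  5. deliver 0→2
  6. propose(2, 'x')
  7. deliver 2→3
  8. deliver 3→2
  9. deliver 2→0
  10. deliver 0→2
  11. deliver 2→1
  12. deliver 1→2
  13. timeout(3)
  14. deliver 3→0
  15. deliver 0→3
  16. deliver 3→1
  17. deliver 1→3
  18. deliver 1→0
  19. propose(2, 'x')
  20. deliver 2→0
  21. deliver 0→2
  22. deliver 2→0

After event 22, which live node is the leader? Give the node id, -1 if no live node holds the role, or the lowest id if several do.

2

step 1 timeout(2): 2={cand,b=6,log=-}
step 2 deliver 2→1: 1={foll,b=6,log=-}
step 3 deliver 1→2: —
step 4 deliver 2→0: 0={foll,b=6,log=-}
step 5 deliver 0→2: 2={lead,b=6,log=-}
step 6 propose(2,'x'): —
step 7 deliver 2→3: 3={foll,b=6,log=-}
step 8 deliver 3→2: —
step 9 deliver 2→0: 0={foll,b=6,log=x}
step 10 deliver 0→2: —
step 11 deliver 2→1: 1={foll,b=6,log=x}
step 12 deliver 1→2: 2={lead,b=6,log=x}
step 13 timeout(3): 3={cand,b=11,log=-}
step 14 deliver 3→0: 0={foll,b=11,log=x}
step 15 deliver 0→3: —
step 16 deliver 3→1: 1={foll,b=11,log=x}
step 17 deliver 1→3: 3={lead,b=11,log=-}
step 18 deliver 1→0: —
step 19 propose(2,'x'): —
step 20 deliver 2→0: —
step 21 deliver 0→2: —
step 22 deliver 2→0: —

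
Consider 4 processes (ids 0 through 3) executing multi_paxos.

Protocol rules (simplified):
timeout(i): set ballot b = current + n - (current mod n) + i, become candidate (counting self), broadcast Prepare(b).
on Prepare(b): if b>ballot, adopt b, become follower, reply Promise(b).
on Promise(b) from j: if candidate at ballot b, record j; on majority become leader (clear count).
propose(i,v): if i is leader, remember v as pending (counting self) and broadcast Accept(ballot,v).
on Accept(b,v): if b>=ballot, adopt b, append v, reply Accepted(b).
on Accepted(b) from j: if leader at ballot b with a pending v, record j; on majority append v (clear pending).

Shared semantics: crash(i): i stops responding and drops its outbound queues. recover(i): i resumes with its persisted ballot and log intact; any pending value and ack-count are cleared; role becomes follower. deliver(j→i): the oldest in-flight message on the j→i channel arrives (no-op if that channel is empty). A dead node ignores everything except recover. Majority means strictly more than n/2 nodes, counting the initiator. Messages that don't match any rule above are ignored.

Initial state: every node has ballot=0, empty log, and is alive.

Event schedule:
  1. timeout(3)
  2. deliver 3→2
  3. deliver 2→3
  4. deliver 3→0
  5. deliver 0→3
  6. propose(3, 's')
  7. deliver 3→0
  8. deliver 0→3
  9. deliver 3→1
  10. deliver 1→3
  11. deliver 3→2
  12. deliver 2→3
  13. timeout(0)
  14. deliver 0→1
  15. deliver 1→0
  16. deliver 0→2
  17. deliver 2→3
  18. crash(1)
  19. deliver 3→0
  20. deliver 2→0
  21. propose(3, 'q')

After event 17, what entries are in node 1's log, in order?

empty

after 1 — timeout(3): n3:cand/b7/[-]
after 2 — deliver 3→2: n2:foll/b7/[-]
after 3 — deliver 2→3: ·
after 4 — deliver 3→0: n0:foll/b7/[-]
after 5 — deliver 0→3: n3:lead/b7/[-]
after 6 — propose(3,'s'): ·
after 7 — deliver 3→0: n0:foll/b7/[s]
after 8 — deliver 0→3: ·
after 9 — deliver 3→1: n1:foll/b7/[-]
after 10 — deliver 1→3: ·
after 11 — deliver 3→2: n2:foll/b7/[s]
after 12 — deliver 2→3: n3:lead/b7/[s]
after 13 — timeout(0): n0:cand/b8/[s]
after 14 — deliver 0→1: n1:foll/b8/[-]
after 15 — deliver 1→0: ·
after 16 — deliver 0→2: n2:foll/b8/[s]
after 17 — deliver 2→3: ·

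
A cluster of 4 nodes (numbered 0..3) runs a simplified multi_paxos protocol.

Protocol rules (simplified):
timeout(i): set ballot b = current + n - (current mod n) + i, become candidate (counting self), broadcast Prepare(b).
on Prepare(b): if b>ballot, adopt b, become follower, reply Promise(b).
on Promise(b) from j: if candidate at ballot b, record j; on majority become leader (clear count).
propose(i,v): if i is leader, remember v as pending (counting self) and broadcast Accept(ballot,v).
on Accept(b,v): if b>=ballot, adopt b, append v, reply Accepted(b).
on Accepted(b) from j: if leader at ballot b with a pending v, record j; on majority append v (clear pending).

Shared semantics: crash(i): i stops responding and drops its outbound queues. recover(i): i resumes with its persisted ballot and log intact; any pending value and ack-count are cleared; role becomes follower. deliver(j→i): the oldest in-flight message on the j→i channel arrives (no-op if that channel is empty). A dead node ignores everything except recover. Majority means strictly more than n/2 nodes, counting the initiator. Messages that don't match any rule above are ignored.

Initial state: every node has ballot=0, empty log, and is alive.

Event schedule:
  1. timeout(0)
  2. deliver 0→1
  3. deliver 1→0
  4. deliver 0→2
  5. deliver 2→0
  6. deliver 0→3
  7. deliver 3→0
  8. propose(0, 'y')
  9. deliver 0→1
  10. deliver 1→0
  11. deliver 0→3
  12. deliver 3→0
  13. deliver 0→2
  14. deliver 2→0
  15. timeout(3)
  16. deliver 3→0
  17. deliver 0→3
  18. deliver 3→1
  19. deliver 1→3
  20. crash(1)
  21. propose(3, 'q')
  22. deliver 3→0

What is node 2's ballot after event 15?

1. timeout(0):  <0:cand b4 ->
2. deliver 0→1:  <1:foll b4 ->
3. deliver 1→0:  nop
4. deliver 0→2:  <2:foll b4 ->
5. deliver 2→0:  <0:lead b4 ->
6. deliver 0→3:  <3:foll b4 ->
7. deliver 3→0:  nop
8. propose(0,'y'):  nop
9. deliver 0→1:  <1:foll b4 y>
10. deliver 1→0:  nop
11. deliver 0→3:  <3:foll b4 y>
12. deliver 3→0:  <0:lead b4 y>
13. deliver 0→2:  <2:foll b4 y>
14. deliver 2→0:  nop
15. timeout(3):  <3:cand b11 y>

4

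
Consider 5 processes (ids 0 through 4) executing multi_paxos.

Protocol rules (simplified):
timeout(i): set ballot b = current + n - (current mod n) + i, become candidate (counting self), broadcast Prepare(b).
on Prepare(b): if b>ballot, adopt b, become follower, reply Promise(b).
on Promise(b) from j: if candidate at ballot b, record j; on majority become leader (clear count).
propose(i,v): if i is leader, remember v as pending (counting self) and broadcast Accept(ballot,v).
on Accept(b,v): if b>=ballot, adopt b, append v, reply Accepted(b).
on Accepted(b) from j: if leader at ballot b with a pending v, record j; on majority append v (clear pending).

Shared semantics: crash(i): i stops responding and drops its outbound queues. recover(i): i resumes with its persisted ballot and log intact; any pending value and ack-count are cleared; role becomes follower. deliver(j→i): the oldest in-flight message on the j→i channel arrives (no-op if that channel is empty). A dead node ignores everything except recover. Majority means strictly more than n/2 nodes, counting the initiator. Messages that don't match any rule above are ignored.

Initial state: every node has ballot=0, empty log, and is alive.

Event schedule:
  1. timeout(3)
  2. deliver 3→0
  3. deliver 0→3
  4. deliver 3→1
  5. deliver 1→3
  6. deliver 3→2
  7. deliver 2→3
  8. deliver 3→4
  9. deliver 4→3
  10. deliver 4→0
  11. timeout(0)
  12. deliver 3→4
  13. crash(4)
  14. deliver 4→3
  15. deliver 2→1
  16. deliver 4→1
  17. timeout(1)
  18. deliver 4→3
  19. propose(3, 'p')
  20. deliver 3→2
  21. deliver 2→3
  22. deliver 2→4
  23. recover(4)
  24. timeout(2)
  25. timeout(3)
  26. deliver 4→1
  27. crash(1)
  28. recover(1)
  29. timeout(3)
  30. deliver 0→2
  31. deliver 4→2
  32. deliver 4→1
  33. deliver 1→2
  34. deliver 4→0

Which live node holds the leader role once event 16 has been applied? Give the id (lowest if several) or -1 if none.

3

1. timeout(3):  <3:cand b8 ->
2. deliver 3→0:  <0:foll b8 ->
3. deliver 0→3:  nop
4. deliver 3→1:  <1:foll b8 ->
5. deliver 1→3:  <3:lead b8 ->
6. deliver 3→2:  <2:foll b8 ->
7. deliver 2→3:  nop
8. deliver 3→4:  <4:foll b8 ->
9. deliver 4→3:  nop
10. deliver 4→0:  nop
11. timeout(0):  <0:cand b10 ->
12. deliver 3→4:  nop
13. crash(4):  <4:✗foll b8 ->
14. deliver 4→3:  nop
15. deliver 2→1:  nop
16. deliver 4→1:  nop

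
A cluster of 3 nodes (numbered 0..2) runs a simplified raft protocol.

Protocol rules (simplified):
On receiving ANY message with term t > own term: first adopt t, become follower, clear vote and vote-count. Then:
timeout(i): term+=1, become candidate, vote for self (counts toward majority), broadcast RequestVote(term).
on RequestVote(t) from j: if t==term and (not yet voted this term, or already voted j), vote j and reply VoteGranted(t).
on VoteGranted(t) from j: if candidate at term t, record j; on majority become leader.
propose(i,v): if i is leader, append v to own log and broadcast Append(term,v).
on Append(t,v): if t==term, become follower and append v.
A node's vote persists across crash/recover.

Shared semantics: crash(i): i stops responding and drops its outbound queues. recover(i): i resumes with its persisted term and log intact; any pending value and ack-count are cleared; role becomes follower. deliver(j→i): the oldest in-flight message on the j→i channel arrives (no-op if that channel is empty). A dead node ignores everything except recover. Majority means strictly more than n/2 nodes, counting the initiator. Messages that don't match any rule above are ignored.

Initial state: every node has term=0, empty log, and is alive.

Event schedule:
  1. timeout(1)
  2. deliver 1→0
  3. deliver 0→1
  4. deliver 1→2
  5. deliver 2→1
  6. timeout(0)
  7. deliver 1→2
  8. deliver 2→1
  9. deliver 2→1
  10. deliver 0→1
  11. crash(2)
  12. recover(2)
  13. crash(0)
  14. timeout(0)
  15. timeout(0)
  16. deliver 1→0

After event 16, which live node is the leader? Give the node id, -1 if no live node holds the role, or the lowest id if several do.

after 1 — timeout(1): n1:cand/t1/[-]
after 2 — deliver 1→0: n0:foll/t1/[-]
after 3 — deliver 0→1: n1:lead/t1/[-]
after 4 — deliver 1→2: n2:foll/t1/[-]
after 5 — deliver 2→1: ·
after 6 — timeout(0): n0:cand/t2/[-]
after 7 — deliver 1→2: ·
after 8 — deliver 2→1: ·
after 9 — deliver 2→1: ·
after 10 — deliver 0→1: n1:foll/t2/[-]
after 11 — crash(2): n2:✗foll/t1/[-]
after 12 — recover(2): n2:foll/t1/[-]
after 13 — crash(0): n0:✗cand/t2/[-]
after 14 — timeout(0): ·
after 15 — timeout(0): ·
after 16 — deliver 1→0: ·

-1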